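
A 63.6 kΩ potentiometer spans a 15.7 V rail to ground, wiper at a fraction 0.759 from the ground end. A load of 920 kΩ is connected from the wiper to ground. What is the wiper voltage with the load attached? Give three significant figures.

V ≈ 11.8 V

The wiper splits the pot into (1−α)R = 15.33 kΩ above and αR = 48.27 kΩ below.
Lower section ‖ load = 45.87 kΩ.
V_wiper = 15.7 × 45.87/(15.33 + 45.87) = 11.8 V.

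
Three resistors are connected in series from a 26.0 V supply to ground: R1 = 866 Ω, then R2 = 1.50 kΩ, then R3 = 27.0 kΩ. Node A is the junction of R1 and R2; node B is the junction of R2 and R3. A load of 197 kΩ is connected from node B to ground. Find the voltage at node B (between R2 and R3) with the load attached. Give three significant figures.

V ≈ 23.6 V

At node B, R3 is in parallel with the load: R3‖R_L = 23750 Ω.
Below node A the resistance is R2 + (R3‖R_L) = 25250 Ω, so V_A = 26.0 × 25250/26110 = 25.14 V.
Then V_B = V_A × (R3‖R_L)/(R2 + R3‖R_L) = 25.14 × 23750/25250 = 23.6 V.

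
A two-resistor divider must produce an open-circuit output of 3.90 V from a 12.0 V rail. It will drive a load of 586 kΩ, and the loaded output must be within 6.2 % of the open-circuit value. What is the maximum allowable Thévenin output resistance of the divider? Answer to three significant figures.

Loading drop = R_th/(R_th + R_L) ≤ 0.0620, so R_th ≤ R_L · ε/(1−ε) = 586 kΩ × 0.0620/0.9380 = 38.7 kΩ.
(Any R1, R2 with R2/(R1+R2) = 0.325 and R1‖R2 ≤ 38.7 kΩ will meet the spec.)

R_th ≤ 38.7 kΩ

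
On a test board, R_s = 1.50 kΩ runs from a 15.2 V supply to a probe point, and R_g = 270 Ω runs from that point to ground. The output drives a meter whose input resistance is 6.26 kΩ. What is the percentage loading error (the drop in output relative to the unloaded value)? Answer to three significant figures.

The divider's output (Thévenin) resistance is R_s‖R_g = 228.8 Ω.
Fractional drop under load = R_th/(R_th + R_L) = 228.8 / (228.8 + 6260) = 0.03526.
So the output falls by 3.53 %.

3.53 %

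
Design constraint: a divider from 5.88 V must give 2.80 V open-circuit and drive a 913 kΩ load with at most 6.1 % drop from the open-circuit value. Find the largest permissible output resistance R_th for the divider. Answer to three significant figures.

Loading drop = R_th/(R_th + R_L) ≤ 0.0610, so R_th ≤ R_L · ε/(1−ε) = 913 kΩ × 0.0610/0.9390 = 59.3 kΩ.
(Any R1, R2 with R2/(R1+R2) = 0.476 and R1‖R2 ≤ 59.3 kΩ will meet the spec.)

R_th ≤ 59.3 kΩ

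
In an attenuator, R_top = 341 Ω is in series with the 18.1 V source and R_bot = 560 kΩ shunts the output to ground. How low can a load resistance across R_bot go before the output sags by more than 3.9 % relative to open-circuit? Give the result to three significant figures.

R_L(min) ≈ 8.40 kΩ

Output resistance R_th = R_top‖R_bot = (341 × 560000)/560300 = 340.8 Ω.
The fractional drop is R_th/(R_th + R_L); requiring this ≤ 0.0390 gives R_L ≥ R_th(1/0.0390 − 1) = 340.8 × 24.64 = 8.40 kΩ.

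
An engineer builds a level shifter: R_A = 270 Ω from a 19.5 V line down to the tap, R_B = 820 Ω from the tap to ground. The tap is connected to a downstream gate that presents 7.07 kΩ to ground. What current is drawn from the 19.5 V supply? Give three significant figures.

R_B‖R_L = 734.8 Ω, so the source sees R_A + R_B‖R_L = 1005 Ω.
I = 19.5 V / 1005 Ω = 19.4 mA.

I ≈ 19.4 mA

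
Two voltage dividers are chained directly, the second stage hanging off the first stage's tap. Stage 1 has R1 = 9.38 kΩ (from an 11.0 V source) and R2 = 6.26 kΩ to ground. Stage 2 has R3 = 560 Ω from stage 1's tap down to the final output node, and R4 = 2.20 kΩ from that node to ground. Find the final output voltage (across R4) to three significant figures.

Stage 2 presents R3+R4 = 2760 Ω as a load on stage 1's tap.
Stage 1's lower leg becomes R2‖(R3+R4) = 1915 Ω, so V_mid = 11.0 × 1915/11300 = 1.865 V.
Stage 2 is itself unloaded: V_out = V_mid × R4/(R3+R4) = 1.865 × 2200/2760 = 1.49 V.

V_out ≈ 1.49 V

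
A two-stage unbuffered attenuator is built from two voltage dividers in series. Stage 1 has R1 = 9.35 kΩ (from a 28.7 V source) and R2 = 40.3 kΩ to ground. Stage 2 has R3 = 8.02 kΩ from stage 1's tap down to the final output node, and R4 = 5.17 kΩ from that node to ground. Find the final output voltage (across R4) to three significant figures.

V_out ≈ 5.80 V

Stage 2 presents R3+R4 = 13.19 kΩ as a load on stage 1's tap.
Stage 1's lower leg becomes R2‖(R3+R4) = 9.938 kΩ, so V_mid = 28.7 × 9.938/19.29 = 14.79 V.
Stage 2 is itself unloaded: V_out = V_mid × R4/(R3+R4) = 14.79 × 5.17/13.19 = 5.80 V.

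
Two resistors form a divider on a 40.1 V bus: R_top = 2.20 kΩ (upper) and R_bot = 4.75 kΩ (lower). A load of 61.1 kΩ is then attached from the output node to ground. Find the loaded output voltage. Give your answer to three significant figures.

V_out ≈ 26.7 V

The load sits in parallel with R_bot: R_bot‖R_L = (4.75 × 61.1) / (4.75 + 61.1) = 4.407 kΩ.
V_out = 40.1 × 4.407 / (2.20 + 4.407) = 40.1 × 4.407/6.607 = 26.7 V.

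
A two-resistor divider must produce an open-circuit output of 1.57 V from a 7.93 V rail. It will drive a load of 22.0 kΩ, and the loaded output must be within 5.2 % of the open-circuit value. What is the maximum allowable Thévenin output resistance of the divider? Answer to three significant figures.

R_th ≤ 1.21 kΩ

Loading drop = R_th/(R_th + R_L) ≤ 0.0520, so R_th ≤ R_L · ε/(1−ε) = 22.0 kΩ × 0.0520/0.9480 = 1.21 kΩ.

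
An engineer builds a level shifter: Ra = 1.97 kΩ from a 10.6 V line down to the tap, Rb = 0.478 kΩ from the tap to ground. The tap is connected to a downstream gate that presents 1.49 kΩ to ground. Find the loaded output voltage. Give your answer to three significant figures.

V_out ≈ 1.65 V

The load sits in parallel with Rb: Rb‖R_L = (478 × 1490) / (478 + 1490) = 361.9 Ω.
V_out = 10.6 × 361.9 / (1970 + 361.9) = 10.6 × 361.9/2332 = 1.65 V.
(Unloaded it would have been 2.07 V.)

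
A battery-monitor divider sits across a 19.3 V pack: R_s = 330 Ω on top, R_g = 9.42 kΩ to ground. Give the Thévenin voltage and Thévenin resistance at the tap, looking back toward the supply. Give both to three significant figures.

V_th = 18.6 V, R_th = 319 Ω

V_th is the open-circuit tap voltage: 19.3 × 9420/(330 + 9420) = 18.6 V.
With the supply zeroed, R_s and R_g appear in parallel from the tap: R_th = R_s‖R_g = (330 × 9420)/9750 = 319 Ω.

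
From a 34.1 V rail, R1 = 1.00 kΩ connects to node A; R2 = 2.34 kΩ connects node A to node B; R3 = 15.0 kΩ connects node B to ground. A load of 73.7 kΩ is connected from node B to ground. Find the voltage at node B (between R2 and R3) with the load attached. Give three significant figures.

At node B, R3 is in parallel with the load: R3‖R_L = 12.46 kΩ.
Below node A the resistance is R2 + (R3‖R_L) = 14.80 kΩ, so V_A = 34.1 × 14.80/15.80 = 31.94 V.
Then V_B = V_A × (R3‖R_L)/(R2 + R3‖R_L) = 31.94 × 12.46/14.80 = 26.9 V.

V ≈ 26.9 V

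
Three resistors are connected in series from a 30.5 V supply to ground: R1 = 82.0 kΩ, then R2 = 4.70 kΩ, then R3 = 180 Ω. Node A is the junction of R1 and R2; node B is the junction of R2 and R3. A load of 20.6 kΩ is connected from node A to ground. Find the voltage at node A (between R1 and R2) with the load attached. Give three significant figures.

Below node A the series string R2+R3 = 4880 Ω sits in parallel with the 20600 Ω load: 3945 Ω.
V_A = 30.5 × 3945/(82000 + 3945) = 1.40 V.

V ≈ 1.40 V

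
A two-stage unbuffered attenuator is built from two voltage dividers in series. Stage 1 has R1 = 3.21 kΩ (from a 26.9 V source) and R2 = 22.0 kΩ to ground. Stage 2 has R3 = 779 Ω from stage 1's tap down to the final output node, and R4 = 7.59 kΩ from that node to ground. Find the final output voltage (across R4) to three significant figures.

V_out ≈ 16.0 V

Stage 2 presents R3+R4 = 8369 Ω as a load on stage 1's tap.
Stage 1's lower leg becomes R2‖(R3+R4) = 6063 Ω, so V_mid = 26.9 × 6063/9273 = 17.59 V.
Stage 2 is itself unloaded: V_out = V_mid × R4/(R3+R4) = 17.59 × 7590/8369 = 16.0 V.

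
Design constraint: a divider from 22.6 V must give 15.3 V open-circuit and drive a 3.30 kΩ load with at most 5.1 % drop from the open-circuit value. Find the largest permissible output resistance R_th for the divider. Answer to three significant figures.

R_th ≤ 177 Ω

Loading drop = R_th/(R_th + R_L) ≤ 0.0510, so R_th ≤ R_L · ε/(1−ε) = 3.30 kΩ × 0.0510/0.9490 = 177 Ω.
(Any R1, R2 with R2/(R1+R2) = 0.677 and R1‖R2 ≤ 177 Ω will meet the spec.)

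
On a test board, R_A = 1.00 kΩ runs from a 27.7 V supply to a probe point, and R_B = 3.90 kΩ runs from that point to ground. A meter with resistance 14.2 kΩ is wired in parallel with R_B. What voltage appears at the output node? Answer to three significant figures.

The load sits in parallel with R_B: R_B‖R_L = (3.90 × 14.2) / (3.90 + 14.2) = 3.060 kΩ.
V_out = 27.7 × 3.060 / (1.00 + 3.060) = 27.7 × 3.060/4.060 = 20.9 V.

V_out ≈ 20.9 V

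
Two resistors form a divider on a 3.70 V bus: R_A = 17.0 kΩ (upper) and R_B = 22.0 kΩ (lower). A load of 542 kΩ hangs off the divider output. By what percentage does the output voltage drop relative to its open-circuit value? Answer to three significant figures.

1.74 %

The divider's output (Thévenin) resistance is R_A‖R_B = 9.590 kΩ.
Fractional drop under load = R_th/(R_th + R_L) = 9.590 / (9.590 + 542) = 0.01739.
So the output falls by 1.74 %.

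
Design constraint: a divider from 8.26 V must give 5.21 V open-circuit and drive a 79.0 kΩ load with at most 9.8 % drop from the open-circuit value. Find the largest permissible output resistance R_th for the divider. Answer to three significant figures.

R_th ≤ 8.58 kΩ

Loading drop = R_th/(R_th + R_L) ≤ 0.0980, so R_th ≤ R_L · ε/(1−ε) = 79.0 kΩ × 0.0980/0.9020 = 8.58 kΩ.
(Any R1, R2 with R2/(R1+R2) = 0.631 and R1‖R2 ≤ 8.58 kΩ will meet the spec.)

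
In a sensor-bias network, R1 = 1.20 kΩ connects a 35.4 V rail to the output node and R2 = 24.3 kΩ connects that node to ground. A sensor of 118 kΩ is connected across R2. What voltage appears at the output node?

V_out ≈ 33.4 V

The load sits in parallel with R2: R2‖R_L = (24.3 × 118) / (24.3 + 118) = 20.15 kΩ.
V_out = 35.4 × 20.15 / (1.20 + 20.15) = 35.4 × 20.15/21.35 = 33.4 V.
(Unloaded it would have been 33.7 V.)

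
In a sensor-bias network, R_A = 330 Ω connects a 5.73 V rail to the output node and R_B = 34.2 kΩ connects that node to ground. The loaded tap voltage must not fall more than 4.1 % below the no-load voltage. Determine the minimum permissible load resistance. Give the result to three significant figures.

Output resistance R_th = R_A‖R_B = (330 × 34200)/34530 = 326.8 Ω.
The fractional drop is R_th/(R_th + R_L); requiring this ≤ 0.0410 gives R_L ≥ R_th(1/0.0410 − 1) = 326.8 × 23.39 = 7.65 kΩ.

R_L(min) ≈ 7.65 kΩ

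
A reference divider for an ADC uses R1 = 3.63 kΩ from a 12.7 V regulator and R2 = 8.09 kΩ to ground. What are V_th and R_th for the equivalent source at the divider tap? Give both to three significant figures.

V_th is the open-circuit tap voltage: 12.7 × 8.09/(3.63 + 8.09) = 8.77 V.
With the supply zeroed, R1 and R2 appear in parallel from the tap: R_th = R1‖R2 = (3.63 × 8.09)/11.72 = 2.51 kΩ.

V_th = 8.77 V, R_th = 2.51 kΩ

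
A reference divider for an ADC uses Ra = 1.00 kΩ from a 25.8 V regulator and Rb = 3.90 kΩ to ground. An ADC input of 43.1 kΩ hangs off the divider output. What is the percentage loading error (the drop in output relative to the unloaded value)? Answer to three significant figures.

1.81 %

The divider's output (Thévenin) resistance is Ra‖Rb = 0.7959 kΩ.
Fractional drop under load = R_th/(R_th + R_L) = 0.7959 / (0.7959 + 43.1) = 0.01813.
So the output falls by 1.81 %.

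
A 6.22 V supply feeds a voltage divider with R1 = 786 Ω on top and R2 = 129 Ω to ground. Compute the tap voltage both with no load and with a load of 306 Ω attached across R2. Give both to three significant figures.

Open-circuit: V = 6.22 × 129/(786 + 129) = 0.877 V.
With the load, R2 becomes R2‖R_L = 90.74 Ω, so V = 6.22 × 90.74/876.7 = 0.644 V.

Unloaded: 0.877 V; loaded: 0.644 V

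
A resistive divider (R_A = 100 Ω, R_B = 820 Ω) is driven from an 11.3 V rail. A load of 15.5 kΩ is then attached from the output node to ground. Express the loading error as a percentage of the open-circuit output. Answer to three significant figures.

The divider's output (Thévenin) resistance is R_A‖R_B = 89.13 Ω.
Fractional drop under load = R_th/(R_th + R_L) = 89.13 / (89.13 + 15500) = 0.005717.
So the output falls by 0.572 %.

0.572 %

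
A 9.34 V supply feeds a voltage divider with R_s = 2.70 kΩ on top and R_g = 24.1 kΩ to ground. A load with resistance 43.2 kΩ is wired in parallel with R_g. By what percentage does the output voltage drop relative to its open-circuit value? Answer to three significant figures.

The divider's output (Thévenin) resistance is R_s‖R_g = 2.428 kΩ.
Fractional drop under load = R_th/(R_th + R_L) = 2.428 / (2.428 + 43.2) = 0.05321.
So the output falls by 5.32 %.

5.32 %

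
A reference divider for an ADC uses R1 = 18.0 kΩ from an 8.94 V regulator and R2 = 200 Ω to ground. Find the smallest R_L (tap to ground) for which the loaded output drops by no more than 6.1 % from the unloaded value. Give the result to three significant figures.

Output resistance R_th = R1‖R2 = (18000 × 200)/18200 = 197.8 Ω.
The fractional drop is R_th/(R_th + R_L); requiring this ≤ 0.0610 gives R_L ≥ R_th(1/0.0610 − 1) = 197.8 × 15.39 = 3.04 kΩ.

R_L(min) ≈ 3.04 kΩ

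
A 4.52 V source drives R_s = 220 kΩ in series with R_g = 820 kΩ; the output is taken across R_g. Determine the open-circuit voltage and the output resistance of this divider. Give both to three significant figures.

V_th = 3.56 V, R_th = 173 kΩ

V_th is the open-circuit tap voltage: 4.52 × 820/(220 + 820) = 3.56 V.
With the supply zeroed, R_s and R_g appear in parallel from the tap: R_th = R_s‖R_g = (220 × 820)/1040 = 173 kΩ.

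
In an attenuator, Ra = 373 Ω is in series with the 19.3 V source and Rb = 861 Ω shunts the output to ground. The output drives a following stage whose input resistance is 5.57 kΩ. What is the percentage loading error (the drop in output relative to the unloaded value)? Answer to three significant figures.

4.46 %

The divider's output (Thévenin) resistance is Ra‖Rb = 260.3 Ω.
Fractional drop under load = R_th/(R_th + R_L) = 260.3 / (260.3 + 5570) = 0.04464.
So the output falls by 4.46 %.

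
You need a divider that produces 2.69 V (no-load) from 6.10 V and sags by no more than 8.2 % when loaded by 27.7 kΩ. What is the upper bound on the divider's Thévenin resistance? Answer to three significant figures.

Loading drop = R_th/(R_th + R_L) ≤ 0.0820, so R_th ≤ R_L · ε/(1−ε) = 27.7 kΩ × 0.0820/0.9180 = 2.47 kΩ.

R_th ≤ 2.47 kΩ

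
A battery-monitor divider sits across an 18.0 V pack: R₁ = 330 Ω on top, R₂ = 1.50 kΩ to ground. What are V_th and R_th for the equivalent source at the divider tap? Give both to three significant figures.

V_th = 14.8 V, R_th = 270 Ω

V_th is the open-circuit tap voltage: 18.0 × 1500/(330 + 1500) = 14.8 V.
With the supply zeroed, R₁ and R₂ appear in parallel from the tap: R_th = R₁‖R₂ = (330 × 1500)/1830 = 270 Ω.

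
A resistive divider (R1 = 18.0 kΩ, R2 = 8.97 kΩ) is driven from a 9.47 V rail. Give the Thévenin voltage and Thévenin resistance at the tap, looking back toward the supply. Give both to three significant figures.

V_th = 3.15 V, R_th = 5.99 kΩ

V_th is the open-circuit tap voltage: 9.47 × 8.97/(18.0 + 8.97) = 3.15 V.
With the supply zeroed, R1 and R2 appear in parallel from the tap: R_th = R1‖R2 = (18.0 × 8.97)/26.97 = 5.99 kΩ.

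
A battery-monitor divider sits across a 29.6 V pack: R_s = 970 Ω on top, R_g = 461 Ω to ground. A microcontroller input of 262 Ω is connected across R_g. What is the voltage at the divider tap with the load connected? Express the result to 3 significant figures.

The load sits in parallel with R_g: R_g‖R_L = (461 × 262) / (461 + 262) = 167.1 Ω.
V_out = 29.6 × 167.1 / (970 + 167.1) = 29.6 × 167.1/1137 = 4.35 V.

V_out ≈ 4.35 V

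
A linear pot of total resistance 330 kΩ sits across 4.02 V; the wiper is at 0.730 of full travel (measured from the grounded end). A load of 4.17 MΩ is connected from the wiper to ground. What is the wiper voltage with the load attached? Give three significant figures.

V ≈ 2.89 V

The wiper splits the pot into (1−α)R = 89.10 kΩ above and αR = 240.9 kΩ below.
Lower section ‖ load = 227.7 kΩ.
V_wiper = 4.02 × 227.7/(89.10 + 227.7) = 2.89 V.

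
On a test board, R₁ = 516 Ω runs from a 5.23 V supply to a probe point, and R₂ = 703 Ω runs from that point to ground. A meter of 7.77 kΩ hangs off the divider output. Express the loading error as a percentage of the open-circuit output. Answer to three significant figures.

3.69 %

The divider's output (Thévenin) resistance is R₁‖R₂ = 297.6 Ω.
Fractional drop under load = R_th/(R_th + R_L) = 297.6 / (297.6 + 7770) = 0.03689.
So the output falls by 3.69 %.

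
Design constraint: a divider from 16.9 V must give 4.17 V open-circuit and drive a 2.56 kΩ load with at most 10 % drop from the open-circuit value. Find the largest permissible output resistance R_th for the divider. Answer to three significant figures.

R_th ≤ 284 Ω

Loading drop = R_th/(R_th + R_L) ≤ 0.100, so R_th ≤ R_L · ε/(1−ε) = 2.56 kΩ × 0.100/0.9000 = 284 Ω.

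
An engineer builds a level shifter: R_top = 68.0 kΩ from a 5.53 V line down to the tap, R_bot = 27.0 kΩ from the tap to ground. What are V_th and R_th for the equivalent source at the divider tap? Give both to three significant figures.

V_th = 1.57 V, R_th = 19.3 kΩ

V_th is the open-circuit tap voltage: 5.53 × 27.0/(68.0 + 27.0) = 1.57 V.
With the supply zeroed, R_top and R_bot appear in parallel from the tap: R_th = R_top‖R_bot = (68.0 × 27.0)/95.00 = 19.3 kΩ.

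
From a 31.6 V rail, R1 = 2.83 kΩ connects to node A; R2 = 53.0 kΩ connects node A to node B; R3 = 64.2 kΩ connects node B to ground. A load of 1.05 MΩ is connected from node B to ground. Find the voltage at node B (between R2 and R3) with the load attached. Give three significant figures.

V ≈ 16.4 V

At node B, R3 is in parallel with the load: R3‖R_L = 60.50 kΩ.
Below node A the resistance is R2 + (R3‖R_L) = 113.5 kΩ, so V_A = 31.6 × 113.5/116.3 = 30.83 V.
Then V_B = V_A × (R3‖R_L)/(R2 + R3‖R_L) = 30.83 × 60.50/113.5 = 16.4 V.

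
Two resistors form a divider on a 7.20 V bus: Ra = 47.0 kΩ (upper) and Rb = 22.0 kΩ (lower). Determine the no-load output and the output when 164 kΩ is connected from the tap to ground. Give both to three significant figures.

Unloaded: 2.30 V; loaded: 2.10 V

Open-circuit: V = 7.20 × 22.0/(47.0 + 22.0) = 2.30 V.
With the load, Rb becomes Rb‖R_L = 19.40 kΩ, so V = 7.20 × 19.40/66.40 = 2.10 V.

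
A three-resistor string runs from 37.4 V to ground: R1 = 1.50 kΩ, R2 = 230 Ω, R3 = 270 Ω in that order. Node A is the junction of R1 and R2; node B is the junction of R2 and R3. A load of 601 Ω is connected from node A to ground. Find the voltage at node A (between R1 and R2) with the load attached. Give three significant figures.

V ≈ 5.76 V

Below node A the series string R2+R3 = 500.0 Ω sits in parallel with the 601 Ω load: 272.9 Ω.
V_A = 37.4 × 272.9/(1500 + 272.9) = 5.76 V.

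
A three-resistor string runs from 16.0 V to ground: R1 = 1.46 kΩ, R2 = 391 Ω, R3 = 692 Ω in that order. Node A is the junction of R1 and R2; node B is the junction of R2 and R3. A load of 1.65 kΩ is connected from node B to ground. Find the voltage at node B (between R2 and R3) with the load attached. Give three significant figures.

V ≈ 3.34 V

At node B, R3 is in parallel with the load: R3‖R_L = 487.5 Ω.
Below node A the resistance is R2 + (R3‖R_L) = 878.5 Ω, so V_A = 16.0 × 878.5/2339 = 6.011 V.
Then V_B = V_A × (R3‖R_L)/(R2 + R3‖R_L) = 6.011 × 487.5/878.5 = 3.34 V.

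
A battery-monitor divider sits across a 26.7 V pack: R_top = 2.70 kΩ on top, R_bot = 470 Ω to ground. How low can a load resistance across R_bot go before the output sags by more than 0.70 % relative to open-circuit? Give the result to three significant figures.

Output resistance R_th = R_top‖R_bot = (2700 × 470)/3170 = 400.3 Ω.
The fractional drop is R_th/(R_th + R_L); requiring this ≤ 0.00700 gives R_L ≥ R_th(1/0.00700 − 1) = 400.3 × 141.9 = 56.8 kΩ.

R_L(min) ≈ 56.8 kΩ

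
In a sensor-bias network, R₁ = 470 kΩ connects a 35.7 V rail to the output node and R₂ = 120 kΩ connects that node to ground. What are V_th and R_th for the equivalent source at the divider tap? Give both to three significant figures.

V_th is the open-circuit tap voltage: 35.7 × 120/(470 + 120) = 7.26 V.
With the supply zeroed, R₁ and R₂ appear in parallel from the tap: R_th = R₁‖R₂ = (470 × 120)/590.0 = 95.6 kΩ.

V_th = 7.26 V, R_th = 95.6 kΩ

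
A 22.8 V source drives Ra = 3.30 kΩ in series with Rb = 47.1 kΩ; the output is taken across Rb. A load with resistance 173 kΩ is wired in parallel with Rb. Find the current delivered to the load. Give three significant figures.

I_L ≈ 0.121 mA

Rb‖R_L = 37.02 kΩ; V_out = 22.8 × 37.02/40.32 = 20.93 V.
I_L = V_out / R_L = 20.93 / 173 kΩ = 0.121 mA.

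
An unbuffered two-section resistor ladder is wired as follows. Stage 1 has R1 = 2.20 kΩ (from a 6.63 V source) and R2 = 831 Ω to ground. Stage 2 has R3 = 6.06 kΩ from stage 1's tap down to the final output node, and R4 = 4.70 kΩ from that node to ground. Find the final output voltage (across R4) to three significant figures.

Stage 2 presents R3+R4 = 10760 Ω as a load on stage 1's tap.
Stage 1's lower leg becomes R2‖(R3+R4) = 771.4 Ω, so V_mid = 6.63 × 771.4/2971 = 1.721 V.
Stage 2 is itself unloaded: V_out = V_mid × R4/(R3+R4) = 1.721 × 4700/10760 = 0.752 V.

V_out ≈ 0.752 V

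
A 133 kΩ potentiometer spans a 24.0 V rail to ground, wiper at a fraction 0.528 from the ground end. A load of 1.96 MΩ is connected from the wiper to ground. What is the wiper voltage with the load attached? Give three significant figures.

The wiper splits the pot into (1−α)R = 62.78 kΩ above and αR = 70.22 kΩ below.
Lower section ‖ load = 67.80 kΩ.
V_wiper = 24.0 × 67.80/(62.78 + 67.80) = 12.5 V.

V ≈ 12.5 V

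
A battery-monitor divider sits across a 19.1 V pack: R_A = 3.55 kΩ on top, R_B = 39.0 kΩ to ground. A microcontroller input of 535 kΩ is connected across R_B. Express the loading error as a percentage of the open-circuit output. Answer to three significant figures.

The divider's output (Thévenin) resistance is R_A‖R_B = 3.254 kΩ.
Fractional drop under load = R_th/(R_th + R_L) = 3.254 / (3.254 + 535) = 0.006045.
So the output falls by 0.605 %.

0.605 %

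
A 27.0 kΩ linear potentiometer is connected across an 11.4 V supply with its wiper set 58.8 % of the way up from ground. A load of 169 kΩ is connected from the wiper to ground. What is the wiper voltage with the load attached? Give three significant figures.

The wiper splits the pot into (1−α)R = 11.12 kΩ above and αR = 15.88 kΩ below.
Lower section ‖ load = 14.51 kΩ.
V_wiper = 11.4 × 14.51/(11.12 + 14.51) = 6.45 V.

V ≈ 6.45 V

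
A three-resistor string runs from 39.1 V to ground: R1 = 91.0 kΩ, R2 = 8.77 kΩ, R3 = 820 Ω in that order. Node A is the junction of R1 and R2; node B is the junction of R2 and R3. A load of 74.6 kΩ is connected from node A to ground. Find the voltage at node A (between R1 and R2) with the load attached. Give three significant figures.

Below node A the series string R2+R3 = 9590 Ω sits in parallel with the 74600 Ω load: 8498 Ω.
V_A = 39.1 × 8498/(91000 + 8498) = 3.34 V.

V ≈ 3.34 V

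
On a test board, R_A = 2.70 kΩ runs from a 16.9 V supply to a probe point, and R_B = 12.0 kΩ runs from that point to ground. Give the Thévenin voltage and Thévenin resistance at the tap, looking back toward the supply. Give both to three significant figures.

V_th is the open-circuit tap voltage: 16.9 × 12.0/(2.70 + 12.0) = 13.8 V.
With the supply zeroed, R_A and R_B appear in parallel from the tap: R_th = R_A‖R_B = (2.70 × 12.0)/14.70 = 2.20 kΩ.

V_th = 13.8 V, R_th = 2.20 kΩ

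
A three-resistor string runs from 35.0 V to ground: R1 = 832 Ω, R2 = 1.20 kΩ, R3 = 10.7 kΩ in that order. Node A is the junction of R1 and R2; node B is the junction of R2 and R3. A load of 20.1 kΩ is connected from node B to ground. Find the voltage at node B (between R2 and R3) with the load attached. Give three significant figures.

At node B, R3 is in parallel with the load: R3‖R_L = 6983 Ω.
Below node A the resistance is R2 + (R3‖R_L) = 8183 Ω, so V_A = 35.0 × 8183/9015 = 31.77 V.
Then V_B = V_A × (R3‖R_L)/(R2 + R3‖R_L) = 31.77 × 6983/8183 = 27.1 V.

V ≈ 27.1 V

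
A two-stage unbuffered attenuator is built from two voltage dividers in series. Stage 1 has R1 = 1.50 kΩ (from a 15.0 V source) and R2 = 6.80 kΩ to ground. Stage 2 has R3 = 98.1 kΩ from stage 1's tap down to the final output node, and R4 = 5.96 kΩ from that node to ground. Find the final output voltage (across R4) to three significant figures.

Stage 2 presents R3+R4 = 104.1 kΩ as a load on stage 1's tap.
Stage 1's lower leg becomes R2‖(R3+R4) = 6.383 kΩ, so V_mid = 15.0 × 6.383/7.883 = 12.15 V.
Stage 2 is itself unloaded: V_out = V_mid × R4/(R3+R4) = 12.15 × 5.96/104.1 = 0.696 V.

V_out ≈ 0.696 V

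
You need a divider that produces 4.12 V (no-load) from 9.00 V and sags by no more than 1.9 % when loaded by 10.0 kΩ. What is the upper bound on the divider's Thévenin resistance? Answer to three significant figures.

Loading drop = R_th/(R_th + R_L) ≤ 0.0190, so R_th ≤ R_L · ε/(1−ε) = 10.0 kΩ × 0.0190/0.9810 = 194 Ω.
(Any R1, R2 with R2/(R1+R2) = 0.458 and R1‖R2 ≤ 194 Ω will meet the spec.)

R_th ≤ 194 Ω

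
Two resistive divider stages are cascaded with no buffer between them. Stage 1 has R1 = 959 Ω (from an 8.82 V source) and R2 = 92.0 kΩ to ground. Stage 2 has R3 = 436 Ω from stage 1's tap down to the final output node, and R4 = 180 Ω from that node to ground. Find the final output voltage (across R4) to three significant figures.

Stage 2 presents R3+R4 = 616.0 Ω as a load on stage 1's tap.
Stage 1's lower leg becomes R2‖(R3+R4) = 611.9 Ω, so V_mid = 8.82 × 611.9/1571 = 3.436 V.
Stage 2 is itself unloaded: V_out = V_mid × R4/(R3+R4) = 3.436 × 180/616.0 = 1.00 V.

V_out ≈ 1.00 V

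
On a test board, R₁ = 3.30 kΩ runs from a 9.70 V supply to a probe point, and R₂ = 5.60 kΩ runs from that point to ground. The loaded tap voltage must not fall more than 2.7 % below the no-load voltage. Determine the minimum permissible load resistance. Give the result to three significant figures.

R_L(min) ≈ 74.8 kΩ

Output resistance R_th = R₁‖R₂ = (3.30 × 5.60)/8.900 = 2.076 kΩ.
The fractional drop is R_th/(R_th + R_L); requiring this ≤ 0.0270 gives R_L ≥ R_th(1/0.0270 − 1) = 2.076 × 36.04 = 74.8 kΩ.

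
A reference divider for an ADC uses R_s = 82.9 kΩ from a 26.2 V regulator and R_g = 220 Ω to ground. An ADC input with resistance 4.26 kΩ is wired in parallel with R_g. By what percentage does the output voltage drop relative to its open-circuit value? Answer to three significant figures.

4.90 %

The divider's output (Thévenin) resistance is R_s‖R_g = 219.4 Ω.
Fractional drop under load = R_th/(R_th + R_L) = 219.4 / (219.4 + 4260) = 0.04898.
So the output falls by 4.90 %.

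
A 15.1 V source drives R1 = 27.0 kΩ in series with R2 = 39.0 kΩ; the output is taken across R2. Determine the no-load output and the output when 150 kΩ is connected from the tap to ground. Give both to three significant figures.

Open-circuit: V = 15.1 × 39.0/(27.0 + 39.0) = 8.92 V.
With the load, R2 becomes R2‖R_L = 30.95 kΩ, so V = 15.1 × 30.95/57.95 = 8.06 V.

Unloaded: 8.92 V; loaded: 8.06 V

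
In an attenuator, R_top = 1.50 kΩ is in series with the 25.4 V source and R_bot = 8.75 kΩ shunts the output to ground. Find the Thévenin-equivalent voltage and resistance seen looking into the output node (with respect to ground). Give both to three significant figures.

V_th = 21.7 V, R_th = 1.28 kΩ

V_th is the open-circuit tap voltage: 25.4 × 8.75/(1.50 + 8.75) = 21.7 V.
With the supply zeroed, R_top and R_bot appear in parallel from the tap: R_th = R_top‖R_bot = (1.50 × 8.75)/10.25 = 1.28 kΩ.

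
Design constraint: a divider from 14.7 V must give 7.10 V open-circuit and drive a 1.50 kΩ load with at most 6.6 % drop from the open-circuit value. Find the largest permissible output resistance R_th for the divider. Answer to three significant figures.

R_th ≤ 106 Ω

Loading drop = R_th/(R_th + R_L) ≤ 0.0660, so R_th ≤ R_L · ε/(1−ε) = 1.50 kΩ × 0.0660/0.9340 = 106 Ω.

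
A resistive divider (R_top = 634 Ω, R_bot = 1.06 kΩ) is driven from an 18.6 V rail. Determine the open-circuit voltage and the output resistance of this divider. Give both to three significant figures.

V_th is the open-circuit tap voltage: 18.6 × 1060/(634 + 1060) = 11.6 V.
With the supply zeroed, R_top and R_bot appear in parallel from the tap: R_th = R_top‖R_bot = (634 × 1060)/1694 = 397 Ω.

V_th = 11.6 V, R_th = 397 Ω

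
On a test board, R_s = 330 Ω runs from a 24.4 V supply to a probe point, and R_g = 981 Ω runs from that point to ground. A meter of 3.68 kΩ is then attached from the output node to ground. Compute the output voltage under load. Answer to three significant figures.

V_out ≈ 17.1 V

The load sits in parallel with R_g: R_g‖R_L = (981 × 3680) / (981 + 3680) = 774.5 Ω.
V_out = 24.4 × 774.5 / (330 + 774.5) = 24.4 × 774.5/1105 = 17.1 V.
(Unloaded it would have been 18.3 V.)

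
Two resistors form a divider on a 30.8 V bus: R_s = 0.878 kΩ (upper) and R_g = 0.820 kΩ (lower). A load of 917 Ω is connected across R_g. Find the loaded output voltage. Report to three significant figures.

V_out ≈ 10.2 V

The load sits in parallel with R_g: R_g‖R_L = (820 × 917) / (820 + 917) = 432.9 Ω.
V_out = 30.8 × 432.9 / (878 + 432.9) = 30.8 × 432.9/1311 = 10.2 V.
(Unloaded it would have been 14.9 V.)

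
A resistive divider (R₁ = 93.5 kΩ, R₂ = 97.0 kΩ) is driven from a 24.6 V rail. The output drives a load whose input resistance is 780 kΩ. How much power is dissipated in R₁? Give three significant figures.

Total resistance from the source is R₁ + (R₂‖R_L) = 179.8 kΩ, so I = 24.6/179.8 kΩ = 0.1368 mA.
P = I²·R₁ = (0.1368 mA)² × 93.5 kΩ = 1.75 mW.

P ≈ 1.75 mW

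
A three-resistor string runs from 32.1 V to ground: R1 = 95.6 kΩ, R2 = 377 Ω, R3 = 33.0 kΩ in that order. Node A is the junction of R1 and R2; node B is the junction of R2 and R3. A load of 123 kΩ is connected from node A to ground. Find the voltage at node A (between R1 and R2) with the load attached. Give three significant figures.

V ≈ 6.92 V

Below node A the series string R2+R3 = 33380 Ω sits in parallel with the 123000 Ω load: 26250 Ω.
V_A = 32.1 × 26250/(95600 + 26250) = 6.92 V.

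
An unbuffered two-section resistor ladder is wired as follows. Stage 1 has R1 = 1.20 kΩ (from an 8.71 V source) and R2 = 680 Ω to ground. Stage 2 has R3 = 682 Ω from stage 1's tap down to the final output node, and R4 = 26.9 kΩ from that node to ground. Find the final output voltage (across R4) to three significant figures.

V_out ≈ 3.02 V

Stage 2 presents R3+R4 = 27580 Ω as a load on stage 1's tap.
Stage 1's lower leg becomes R2‖(R3+R4) = 663.6 Ω, so V_mid = 8.71 × 663.6/1864 = 3.102 V.
Stage 2 is itself unloaded: V_out = V_mid × R4/(R3+R4) = 3.102 × 26900/27580 = 3.02 V.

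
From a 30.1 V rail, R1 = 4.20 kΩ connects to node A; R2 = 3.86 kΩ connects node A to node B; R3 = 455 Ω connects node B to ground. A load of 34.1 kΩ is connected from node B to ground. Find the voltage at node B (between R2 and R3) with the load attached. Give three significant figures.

V ≈ 1.59 V

At node B, R3 is in parallel with the load: R3‖R_L = 449.0 Ω.
Below node A the resistance is R2 + (R3‖R_L) = 4309 Ω, so V_A = 30.1 × 4309/8509 = 15.24 V.
Then V_B = V_A × (R3‖R_L)/(R2 + R3‖R_L) = 15.24 × 449.0/4309 = 1.59 V.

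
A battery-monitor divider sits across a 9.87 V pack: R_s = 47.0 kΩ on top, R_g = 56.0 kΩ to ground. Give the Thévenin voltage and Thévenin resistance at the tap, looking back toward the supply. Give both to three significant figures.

V_th is the open-circuit tap voltage: 9.87 × 56.0/(47.0 + 56.0) = 5.37 V.
With the supply zeroed, R_s and R_g appear in parallel from the tap: R_th = R_s‖R_g = (47.0 × 56.0)/103.0 = 25.6 kΩ.

V_th = 5.37 V, R_th = 25.6 kΩ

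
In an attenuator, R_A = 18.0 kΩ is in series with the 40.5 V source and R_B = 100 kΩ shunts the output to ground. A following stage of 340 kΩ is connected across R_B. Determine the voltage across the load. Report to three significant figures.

The load sits in parallel with R_B: R_B‖R_L = (100 × 340) / (100 + 340) = 77.27 kΩ.
V_out = 40.5 × 77.27 / (18.0 + 77.27) = 40.5 × 77.27/95.27 = 32.8 V.

V_out ≈ 32.8 V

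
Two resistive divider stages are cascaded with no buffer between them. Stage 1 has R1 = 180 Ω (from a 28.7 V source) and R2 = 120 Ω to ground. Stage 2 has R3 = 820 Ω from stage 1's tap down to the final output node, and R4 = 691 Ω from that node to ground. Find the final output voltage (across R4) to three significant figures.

Stage 2 presents R3+R4 = 1511 Ω as a load on stage 1's tap.
Stage 1's lower leg becomes R2‖(R3+R4) = 111.2 Ω, so V_mid = 28.7 × 111.2/291.2 = 10.96 V.
Stage 2 is itself unloaded: V_out = V_mid × R4/(R3+R4) = 10.96 × 691/1511 = 5.01 V.

V_out ≈ 5.01 V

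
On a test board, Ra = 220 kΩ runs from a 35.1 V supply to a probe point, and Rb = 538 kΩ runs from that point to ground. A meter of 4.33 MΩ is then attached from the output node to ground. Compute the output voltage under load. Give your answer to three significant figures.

The load sits in parallel with Rb: Rb‖R_L = (538 × 4330) / (538 + 4330) = 478.5 kΩ.
V_out = 35.1 × 478.5 / (220 + 478.5) = 35.1 × 478.5/698.5 = 24.0 V.

V_out ≈ 24.0 V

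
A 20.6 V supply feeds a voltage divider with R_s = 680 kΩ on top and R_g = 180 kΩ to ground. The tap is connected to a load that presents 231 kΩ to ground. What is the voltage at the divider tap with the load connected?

V_out ≈ 2.67 V

The load sits in parallel with R_g: R_g‖R_L = (180 × 231) / (180 + 231) = 101.2 kΩ.
V_out = 20.6 × 101.2 / (680 + 101.2) = 20.6 × 101.2/781.2 = 2.67 V.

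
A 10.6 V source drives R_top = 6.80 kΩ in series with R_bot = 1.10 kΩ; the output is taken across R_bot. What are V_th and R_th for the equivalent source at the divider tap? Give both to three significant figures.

V_th = 1.48 V, R_th = 947 Ω

V_th is the open-circuit tap voltage: 10.6 × 1.10/(6.80 + 1.10) = 1.48 V.
With the supply zeroed, R_top and R_bot appear in parallel from the tap: R_th = R_top‖R_bot = (6.80 × 1.10)/7.900 = 947 Ω.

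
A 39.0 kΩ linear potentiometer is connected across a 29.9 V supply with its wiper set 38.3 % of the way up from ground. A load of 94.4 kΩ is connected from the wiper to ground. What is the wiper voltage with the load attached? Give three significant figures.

The wiper splits the pot into (1−α)R = 24.06 kΩ above and αR = 14.94 kΩ below.
Lower section ‖ load = 12.90 kΩ.
V_wiper = 29.9 × 12.90/(24.06 + 12.90) = 10.4 V.

V ≈ 10.4 V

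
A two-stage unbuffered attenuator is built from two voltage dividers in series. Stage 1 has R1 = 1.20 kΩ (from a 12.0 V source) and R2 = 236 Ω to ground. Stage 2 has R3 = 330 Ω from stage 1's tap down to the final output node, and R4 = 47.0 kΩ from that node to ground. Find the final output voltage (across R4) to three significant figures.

Stage 2 presents R3+R4 = 47330 Ω as a load on stage 1's tap.
Stage 1's lower leg becomes R2‖(R3+R4) = 234.8 Ω, so V_mid = 12.0 × 234.8/1435 = 1.964 V.
Stage 2 is itself unloaded: V_out = V_mid × R4/(R3+R4) = 1.964 × 47000/47330 = 1.95 V.

V_out ≈ 1.95 V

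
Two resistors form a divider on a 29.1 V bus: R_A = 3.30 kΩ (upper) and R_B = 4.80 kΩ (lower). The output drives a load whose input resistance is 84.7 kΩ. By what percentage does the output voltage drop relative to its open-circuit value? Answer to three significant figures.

2.26 %

The divider's output (Thévenin) resistance is R_A‖R_B = 1.956 kΩ.
Fractional drop under load = R_th/(R_th + R_L) = 1.956 / (1.956 + 84.7) = 0.02257.
So the output falls by 2.26 %.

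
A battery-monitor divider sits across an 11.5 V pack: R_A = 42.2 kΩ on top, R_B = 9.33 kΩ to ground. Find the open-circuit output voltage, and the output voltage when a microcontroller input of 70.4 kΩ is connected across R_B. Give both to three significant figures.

Unloaded: 2.08 V; loaded: 1.88 V

Open-circuit: V = 11.5 × 9.33/(42.2 + 9.33) = 2.08 V.
With the load, R_B becomes R_B‖R_L = 8.238 kΩ, so V = 11.5 × 8.238/50.44 = 1.88 V.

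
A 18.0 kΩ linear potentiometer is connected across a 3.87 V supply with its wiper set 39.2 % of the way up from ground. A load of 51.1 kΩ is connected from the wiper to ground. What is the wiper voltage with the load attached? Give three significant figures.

The wiper splits the pot into (1−α)R = 10.94 kΩ above and αR = 7.056 kΩ below.
Lower section ‖ load = 6.200 kΩ.
V_wiper = 3.87 × 6.200/(10.94 + 6.200) = 1.40 V.

V ≈ 1.40 V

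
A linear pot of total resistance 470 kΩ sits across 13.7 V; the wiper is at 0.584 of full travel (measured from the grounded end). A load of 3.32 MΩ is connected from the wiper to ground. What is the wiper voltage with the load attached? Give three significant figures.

V ≈ 7.73 V

The wiper splits the pot into (1−α)R = 195.5 kΩ above and αR = 274.5 kΩ below.
Lower section ‖ load = 253.5 kΩ.
V_wiper = 13.7 × 253.5/(195.5 + 253.5) = 7.73 V.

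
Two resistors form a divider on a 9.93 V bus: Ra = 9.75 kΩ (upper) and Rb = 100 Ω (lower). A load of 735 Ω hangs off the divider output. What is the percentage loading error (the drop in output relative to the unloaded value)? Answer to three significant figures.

11.9 %

The divider's output (Thévenin) resistance is Ra‖Rb = 98.98 Ω.
Fractional drop under load = R_th/(R_th + R_L) = 98.98 / (98.98 + 735) = 0.1187.
So the output falls by 11.9 %.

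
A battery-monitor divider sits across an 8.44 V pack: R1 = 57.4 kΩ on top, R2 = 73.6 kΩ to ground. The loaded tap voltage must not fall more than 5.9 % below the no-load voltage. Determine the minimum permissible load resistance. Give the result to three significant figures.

Output resistance R_th = R1‖R2 = (57.4 × 73.6)/131.0 = 32.25 kΩ.
The fractional drop is R_th/(R_th + R_L); requiring this ≤ 0.0590 gives R_L ≥ R_th(1/0.0590 − 1) = 32.25 × 15.95 = 514 kΩ.

R_L(min) ≈ 514 kΩ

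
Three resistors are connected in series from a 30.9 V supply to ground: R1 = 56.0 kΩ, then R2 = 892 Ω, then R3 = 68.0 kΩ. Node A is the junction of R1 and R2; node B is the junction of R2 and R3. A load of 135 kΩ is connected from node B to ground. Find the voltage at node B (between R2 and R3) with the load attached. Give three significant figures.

V ≈ 13.7 V

At node B, R3 is in parallel with the load: R3‖R_L = 45220 Ω.
Below node A the resistance is R2 + (R3‖R_L) = 46110 Ω, so V_A = 30.9 × 46110/102100 = 13.95 V.
Then V_B = V_A × (R3‖R_L)/(R2 + R3‖R_L) = 13.95 × 45220/46110 = 13.7 V.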